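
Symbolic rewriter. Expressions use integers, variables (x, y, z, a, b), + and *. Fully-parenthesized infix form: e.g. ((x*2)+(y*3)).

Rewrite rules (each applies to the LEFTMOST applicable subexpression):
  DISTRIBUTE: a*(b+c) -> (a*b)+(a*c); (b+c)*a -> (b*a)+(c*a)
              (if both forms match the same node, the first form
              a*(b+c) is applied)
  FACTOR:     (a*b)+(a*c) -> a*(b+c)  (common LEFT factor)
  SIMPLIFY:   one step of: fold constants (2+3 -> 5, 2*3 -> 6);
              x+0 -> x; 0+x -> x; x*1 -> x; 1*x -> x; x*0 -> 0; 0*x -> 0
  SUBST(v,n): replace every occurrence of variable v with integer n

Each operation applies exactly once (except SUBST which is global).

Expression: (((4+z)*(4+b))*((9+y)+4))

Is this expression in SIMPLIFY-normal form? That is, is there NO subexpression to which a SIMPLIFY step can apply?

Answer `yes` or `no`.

Answer: yes

Derivation:
Expression: (((4+z)*(4+b))*((9+y)+4))
Scanning for simplifiable subexpressions (pre-order)...
  at root: (((4+z)*(4+b))*((9+y)+4)) (not simplifiable)
  at L: ((4+z)*(4+b)) (not simplifiable)
  at LL: (4+z) (not simplifiable)
  at LR: (4+b) (not simplifiable)
  at R: ((9+y)+4) (not simplifiable)
  at RL: (9+y) (not simplifiable)
Result: no simplifiable subexpression found -> normal form.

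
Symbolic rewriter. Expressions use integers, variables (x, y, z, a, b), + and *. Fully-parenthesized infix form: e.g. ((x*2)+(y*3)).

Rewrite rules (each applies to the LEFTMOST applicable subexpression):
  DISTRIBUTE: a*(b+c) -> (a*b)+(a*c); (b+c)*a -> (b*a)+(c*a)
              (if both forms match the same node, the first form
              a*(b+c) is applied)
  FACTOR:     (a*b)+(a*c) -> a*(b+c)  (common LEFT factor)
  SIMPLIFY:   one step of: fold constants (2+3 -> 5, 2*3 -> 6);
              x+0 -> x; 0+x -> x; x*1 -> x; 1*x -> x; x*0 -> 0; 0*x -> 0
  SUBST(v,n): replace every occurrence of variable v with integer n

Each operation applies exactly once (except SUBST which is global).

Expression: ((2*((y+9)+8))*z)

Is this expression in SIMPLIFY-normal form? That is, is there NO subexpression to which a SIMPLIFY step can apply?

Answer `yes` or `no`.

Expression: ((2*((y+9)+8))*z)
Scanning for simplifiable subexpressions (pre-order)...
  at root: ((2*((y+9)+8))*z) (not simplifiable)
  at L: (2*((y+9)+8)) (not simplifiable)
  at LR: ((y+9)+8) (not simplifiable)
  at LRL: (y+9) (not simplifiable)
Result: no simplifiable subexpression found -> normal form.

Answer: yes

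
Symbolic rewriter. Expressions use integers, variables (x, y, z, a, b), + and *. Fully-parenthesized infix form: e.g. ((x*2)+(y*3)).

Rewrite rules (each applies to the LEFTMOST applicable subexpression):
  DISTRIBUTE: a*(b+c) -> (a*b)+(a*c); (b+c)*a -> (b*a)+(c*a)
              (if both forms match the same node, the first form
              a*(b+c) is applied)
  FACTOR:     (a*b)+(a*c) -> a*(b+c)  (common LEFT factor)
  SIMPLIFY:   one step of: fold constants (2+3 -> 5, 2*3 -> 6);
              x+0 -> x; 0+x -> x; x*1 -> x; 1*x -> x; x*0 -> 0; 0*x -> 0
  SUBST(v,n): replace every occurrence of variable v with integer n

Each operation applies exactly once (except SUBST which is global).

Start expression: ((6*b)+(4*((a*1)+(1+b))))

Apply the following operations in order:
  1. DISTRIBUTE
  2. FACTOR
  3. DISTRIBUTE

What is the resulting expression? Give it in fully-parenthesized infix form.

Start: ((6*b)+(4*((a*1)+(1+b))))
Apply DISTRIBUTE at R (target: (4*((a*1)+(1+b)))): ((6*b)+(4*((a*1)+(1+b)))) -> ((6*b)+((4*(a*1))+(4*(1+b))))
Apply FACTOR at R (target: ((4*(a*1))+(4*(1+b)))): ((6*b)+((4*(a*1))+(4*(1+b)))) -> ((6*b)+(4*((a*1)+(1+b))))
Apply DISTRIBUTE at R (target: (4*((a*1)+(1+b)))): ((6*b)+(4*((a*1)+(1+b)))) -> ((6*b)+((4*(a*1))+(4*(1+b))))

Answer: ((6*b)+((4*(a*1))+(4*(1+b))))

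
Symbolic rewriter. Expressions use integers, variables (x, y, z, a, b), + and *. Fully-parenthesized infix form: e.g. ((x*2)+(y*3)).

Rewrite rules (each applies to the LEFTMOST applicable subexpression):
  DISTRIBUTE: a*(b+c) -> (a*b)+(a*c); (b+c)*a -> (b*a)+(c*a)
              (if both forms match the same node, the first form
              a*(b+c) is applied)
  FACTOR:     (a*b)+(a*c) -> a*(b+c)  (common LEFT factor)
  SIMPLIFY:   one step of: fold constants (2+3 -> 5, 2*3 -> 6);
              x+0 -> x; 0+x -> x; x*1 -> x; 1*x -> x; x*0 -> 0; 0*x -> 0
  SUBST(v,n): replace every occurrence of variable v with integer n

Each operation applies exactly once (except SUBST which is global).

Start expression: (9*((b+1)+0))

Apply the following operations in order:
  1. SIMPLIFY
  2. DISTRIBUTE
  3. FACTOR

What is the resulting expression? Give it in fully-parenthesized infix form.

Start: (9*((b+1)+0))
Apply SIMPLIFY at R (target: ((b+1)+0)): (9*((b+1)+0)) -> (9*(b+1))
Apply DISTRIBUTE at root (target: (9*(b+1))): (9*(b+1)) -> ((9*b)+(9*1))
Apply FACTOR at root (target: ((9*b)+(9*1))): ((9*b)+(9*1)) -> (9*(b+1))

Answer: (9*(b+1))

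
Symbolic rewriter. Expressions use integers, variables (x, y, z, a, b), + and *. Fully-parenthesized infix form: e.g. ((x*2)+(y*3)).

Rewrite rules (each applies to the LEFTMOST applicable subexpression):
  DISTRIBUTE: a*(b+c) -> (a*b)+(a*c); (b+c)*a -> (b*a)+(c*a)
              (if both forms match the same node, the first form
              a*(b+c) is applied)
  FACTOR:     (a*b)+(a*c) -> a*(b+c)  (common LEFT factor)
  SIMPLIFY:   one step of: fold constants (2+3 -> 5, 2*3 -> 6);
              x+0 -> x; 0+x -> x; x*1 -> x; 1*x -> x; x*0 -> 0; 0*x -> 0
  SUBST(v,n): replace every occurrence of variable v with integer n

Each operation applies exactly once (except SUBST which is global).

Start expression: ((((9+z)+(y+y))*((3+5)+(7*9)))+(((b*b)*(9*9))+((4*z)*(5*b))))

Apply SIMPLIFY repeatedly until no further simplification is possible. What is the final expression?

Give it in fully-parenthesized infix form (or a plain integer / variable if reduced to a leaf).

Start: ((((9+z)+(y+y))*((3+5)+(7*9)))+(((b*b)*(9*9))+((4*z)*(5*b))))
Step 1: at LRL: (3+5) -> 8; overall: ((((9+z)+(y+y))*((3+5)+(7*9)))+(((b*b)*(9*9))+((4*z)*(5*b)))) -> ((((9+z)+(y+y))*(8+(7*9)))+(((b*b)*(9*9))+((4*z)*(5*b))))
Step 2: at LRR: (7*9) -> 63; overall: ((((9+z)+(y+y))*(8+(7*9)))+(((b*b)*(9*9))+((4*z)*(5*b)))) -> ((((9+z)+(y+y))*(8+63))+(((b*b)*(9*9))+((4*z)*(5*b))))
Step 3: at LR: (8+63) -> 71; overall: ((((9+z)+(y+y))*(8+63))+(((b*b)*(9*9))+((4*z)*(5*b)))) -> ((((9+z)+(y+y))*71)+(((b*b)*(9*9))+((4*z)*(5*b))))
Step 4: at RLR: (9*9) -> 81; overall: ((((9+z)+(y+y))*71)+(((b*b)*(9*9))+((4*z)*(5*b)))) -> ((((9+z)+(y+y))*71)+(((b*b)*81)+((4*z)*(5*b))))
Fixed point: ((((9+z)+(y+y))*71)+(((b*b)*81)+((4*z)*(5*b))))

Answer: ((((9+z)+(y+y))*71)+(((b*b)*81)+((4*z)*(5*b))))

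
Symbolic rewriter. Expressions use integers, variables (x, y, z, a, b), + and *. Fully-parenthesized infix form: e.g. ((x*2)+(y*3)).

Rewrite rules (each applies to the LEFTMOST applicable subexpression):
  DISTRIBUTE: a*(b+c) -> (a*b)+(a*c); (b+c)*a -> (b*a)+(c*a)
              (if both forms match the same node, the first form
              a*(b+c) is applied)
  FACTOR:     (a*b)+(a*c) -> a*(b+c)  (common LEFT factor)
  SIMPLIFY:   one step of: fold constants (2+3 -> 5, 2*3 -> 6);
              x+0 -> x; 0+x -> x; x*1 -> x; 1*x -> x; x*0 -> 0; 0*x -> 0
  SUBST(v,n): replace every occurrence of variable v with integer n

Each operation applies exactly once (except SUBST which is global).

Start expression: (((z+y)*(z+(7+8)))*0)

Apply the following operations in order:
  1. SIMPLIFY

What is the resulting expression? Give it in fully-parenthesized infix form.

Start: (((z+y)*(z+(7+8)))*0)
Apply SIMPLIFY at root (target: (((z+y)*(z+(7+8)))*0)): (((z+y)*(z+(7+8)))*0) -> 0

Answer: 0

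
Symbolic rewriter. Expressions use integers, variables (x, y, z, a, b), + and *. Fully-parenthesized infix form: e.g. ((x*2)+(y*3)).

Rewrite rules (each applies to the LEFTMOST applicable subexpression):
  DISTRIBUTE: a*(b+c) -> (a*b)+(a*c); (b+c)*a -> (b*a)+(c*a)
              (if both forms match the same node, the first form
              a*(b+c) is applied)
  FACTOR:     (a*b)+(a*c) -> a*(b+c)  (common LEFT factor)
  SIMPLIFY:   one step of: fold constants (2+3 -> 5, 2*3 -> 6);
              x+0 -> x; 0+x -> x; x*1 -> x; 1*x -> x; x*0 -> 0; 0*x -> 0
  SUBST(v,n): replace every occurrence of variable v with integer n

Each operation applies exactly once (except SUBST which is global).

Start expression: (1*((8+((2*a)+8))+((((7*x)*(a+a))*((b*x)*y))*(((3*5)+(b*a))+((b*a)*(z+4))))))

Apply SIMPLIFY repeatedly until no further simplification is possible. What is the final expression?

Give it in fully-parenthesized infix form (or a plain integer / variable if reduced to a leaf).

Answer: ((8+((2*a)+8))+((((7*x)*(a+a))*((b*x)*y))*((15+(b*a))+((b*a)*(z+4)))))

Derivation:
Start: (1*((8+((2*a)+8))+((((7*x)*(a+a))*((b*x)*y))*(((3*5)+(b*a))+((b*a)*(z+4))))))
Step 1: at root: (1*((8+((2*a)+8))+((((7*x)*(a+a))*((b*x)*y))*(((3*5)+(b*a))+((b*a)*(z+4)))))) -> ((8+((2*a)+8))+((((7*x)*(a+a))*((b*x)*y))*(((3*5)+(b*a))+((b*a)*(z+4))))); overall: (1*((8+((2*a)+8))+((((7*x)*(a+a))*((b*x)*y))*(((3*5)+(b*a))+((b*a)*(z+4)))))) -> ((8+((2*a)+8))+((((7*x)*(a+a))*((b*x)*y))*(((3*5)+(b*a))+((b*a)*(z+4)))))
Step 2: at RRLL: (3*5) -> 15; overall: ((8+((2*a)+8))+((((7*x)*(a+a))*((b*x)*y))*(((3*5)+(b*a))+((b*a)*(z+4))))) -> ((8+((2*a)+8))+((((7*x)*(a+a))*((b*x)*y))*((15+(b*a))+((b*a)*(z+4)))))
Fixed point: ((8+((2*a)+8))+((((7*x)*(a+a))*((b*x)*y))*((15+(b*a))+((b*a)*(z+4)))))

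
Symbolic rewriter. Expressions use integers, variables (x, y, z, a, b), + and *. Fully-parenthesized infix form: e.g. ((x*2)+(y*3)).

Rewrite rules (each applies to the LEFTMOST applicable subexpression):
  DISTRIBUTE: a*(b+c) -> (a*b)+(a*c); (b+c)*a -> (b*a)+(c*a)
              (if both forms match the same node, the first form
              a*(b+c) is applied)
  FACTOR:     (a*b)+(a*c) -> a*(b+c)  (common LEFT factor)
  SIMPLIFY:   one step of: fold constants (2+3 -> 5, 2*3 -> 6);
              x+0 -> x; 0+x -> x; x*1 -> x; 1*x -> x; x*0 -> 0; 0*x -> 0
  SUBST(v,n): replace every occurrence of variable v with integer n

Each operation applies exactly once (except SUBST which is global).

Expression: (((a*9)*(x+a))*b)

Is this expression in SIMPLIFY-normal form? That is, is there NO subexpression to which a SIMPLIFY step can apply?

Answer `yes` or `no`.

Expression: (((a*9)*(x+a))*b)
Scanning for simplifiable subexpressions (pre-order)...
  at root: (((a*9)*(x+a))*b) (not simplifiable)
  at L: ((a*9)*(x+a)) (not simplifiable)
  at LL: (a*9) (not simplifiable)
  at LR: (x+a) (not simplifiable)
Result: no simplifiable subexpression found -> normal form.

Answer: yes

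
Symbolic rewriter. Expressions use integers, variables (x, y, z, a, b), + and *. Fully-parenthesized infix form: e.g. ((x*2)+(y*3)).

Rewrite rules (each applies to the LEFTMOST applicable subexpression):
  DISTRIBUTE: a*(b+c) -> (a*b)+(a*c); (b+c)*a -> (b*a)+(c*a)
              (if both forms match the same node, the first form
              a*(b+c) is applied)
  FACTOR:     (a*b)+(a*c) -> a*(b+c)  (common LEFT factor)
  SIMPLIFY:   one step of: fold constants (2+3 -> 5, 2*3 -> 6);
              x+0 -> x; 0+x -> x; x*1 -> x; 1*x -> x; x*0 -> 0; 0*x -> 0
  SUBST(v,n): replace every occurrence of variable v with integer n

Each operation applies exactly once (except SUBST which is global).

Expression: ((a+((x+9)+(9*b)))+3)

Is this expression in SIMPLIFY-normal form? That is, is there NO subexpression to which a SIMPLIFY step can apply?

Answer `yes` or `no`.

Answer: yes

Derivation:
Expression: ((a+((x+9)+(9*b)))+3)
Scanning for simplifiable subexpressions (pre-order)...
  at root: ((a+((x+9)+(9*b)))+3) (not simplifiable)
  at L: (a+((x+9)+(9*b))) (not simplifiable)
  at LR: ((x+9)+(9*b)) (not simplifiable)
  at LRL: (x+9) (not simplifiable)
  at LRR: (9*b) (not simplifiable)
Result: no simplifiable subexpression found -> normal form.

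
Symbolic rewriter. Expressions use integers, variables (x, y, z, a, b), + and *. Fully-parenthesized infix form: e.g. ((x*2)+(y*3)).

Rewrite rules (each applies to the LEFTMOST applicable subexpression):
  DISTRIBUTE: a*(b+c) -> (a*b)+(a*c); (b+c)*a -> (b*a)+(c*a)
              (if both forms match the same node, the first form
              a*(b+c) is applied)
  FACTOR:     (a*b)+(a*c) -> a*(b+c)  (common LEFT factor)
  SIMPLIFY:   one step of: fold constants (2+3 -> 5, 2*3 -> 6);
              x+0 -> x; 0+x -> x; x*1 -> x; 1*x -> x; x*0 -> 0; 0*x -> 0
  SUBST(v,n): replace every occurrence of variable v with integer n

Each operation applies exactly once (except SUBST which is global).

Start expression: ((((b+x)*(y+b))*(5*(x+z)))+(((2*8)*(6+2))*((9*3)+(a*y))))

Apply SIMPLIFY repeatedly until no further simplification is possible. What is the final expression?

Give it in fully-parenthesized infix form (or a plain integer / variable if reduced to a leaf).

Answer: ((((b+x)*(y+b))*(5*(x+z)))+(128*(27+(a*y))))

Derivation:
Start: ((((b+x)*(y+b))*(5*(x+z)))+(((2*8)*(6+2))*((9*3)+(a*y))))
Step 1: at RLL: (2*8) -> 16; overall: ((((b+x)*(y+b))*(5*(x+z)))+(((2*8)*(6+2))*((9*3)+(a*y)))) -> ((((b+x)*(y+b))*(5*(x+z)))+((16*(6+2))*((9*3)+(a*y))))
Step 2: at RLR: (6+2) -> 8; overall: ((((b+x)*(y+b))*(5*(x+z)))+((16*(6+2))*((9*3)+(a*y)))) -> ((((b+x)*(y+b))*(5*(x+z)))+((16*8)*((9*3)+(a*y))))
Step 3: at RL: (16*8) -> 128; overall: ((((b+x)*(y+b))*(5*(x+z)))+((16*8)*((9*3)+(a*y)))) -> ((((b+x)*(y+b))*(5*(x+z)))+(128*((9*3)+(a*y))))
Step 4: at RRL: (9*3) -> 27; overall: ((((b+x)*(y+b))*(5*(x+z)))+(128*((9*3)+(a*y)))) -> ((((b+x)*(y+b))*(5*(x+z)))+(128*(27+(a*y))))
Fixed point: ((((b+x)*(y+b))*(5*(x+z)))+(128*(27+(a*y))))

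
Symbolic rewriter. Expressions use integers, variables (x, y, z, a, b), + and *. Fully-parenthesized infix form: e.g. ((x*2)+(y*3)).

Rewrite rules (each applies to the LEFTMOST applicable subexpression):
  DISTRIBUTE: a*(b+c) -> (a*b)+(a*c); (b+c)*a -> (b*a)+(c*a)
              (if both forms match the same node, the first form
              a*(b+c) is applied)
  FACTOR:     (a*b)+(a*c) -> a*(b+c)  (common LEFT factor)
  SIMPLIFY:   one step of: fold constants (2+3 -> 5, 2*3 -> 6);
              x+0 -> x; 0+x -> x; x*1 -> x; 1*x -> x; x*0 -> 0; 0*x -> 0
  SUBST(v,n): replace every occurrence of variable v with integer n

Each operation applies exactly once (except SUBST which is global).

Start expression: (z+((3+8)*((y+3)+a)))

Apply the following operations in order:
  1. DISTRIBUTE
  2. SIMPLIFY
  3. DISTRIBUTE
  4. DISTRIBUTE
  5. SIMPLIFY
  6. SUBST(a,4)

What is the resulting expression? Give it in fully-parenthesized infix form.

Start: (z+((3+8)*((y+3)+a)))
Apply DISTRIBUTE at R (target: ((3+8)*((y+3)+a))): (z+((3+8)*((y+3)+a))) -> (z+(((3+8)*(y+3))+((3+8)*a)))
Apply SIMPLIFY at RLL (target: (3+8)): (z+(((3+8)*(y+3))+((3+8)*a))) -> (z+((11*(y+3))+((3+8)*a)))
Apply DISTRIBUTE at RL (target: (11*(y+3))): (z+((11*(y+3))+((3+8)*a))) -> (z+(((11*y)+(11*3))+((3+8)*a)))
Apply DISTRIBUTE at RR (target: ((3+8)*a)): (z+(((11*y)+(11*3))+((3+8)*a))) -> (z+(((11*y)+(11*3))+((3*a)+(8*a))))
Apply SIMPLIFY at RLR (target: (11*3)): (z+(((11*y)+(11*3))+((3*a)+(8*a)))) -> (z+(((11*y)+33)+((3*a)+(8*a))))
Apply SUBST(a,4): (z+(((11*y)+33)+((3*a)+(8*a)))) -> (z+(((11*y)+33)+((3*4)+(8*4))))

Answer: (z+(((11*y)+33)+((3*4)+(8*4))))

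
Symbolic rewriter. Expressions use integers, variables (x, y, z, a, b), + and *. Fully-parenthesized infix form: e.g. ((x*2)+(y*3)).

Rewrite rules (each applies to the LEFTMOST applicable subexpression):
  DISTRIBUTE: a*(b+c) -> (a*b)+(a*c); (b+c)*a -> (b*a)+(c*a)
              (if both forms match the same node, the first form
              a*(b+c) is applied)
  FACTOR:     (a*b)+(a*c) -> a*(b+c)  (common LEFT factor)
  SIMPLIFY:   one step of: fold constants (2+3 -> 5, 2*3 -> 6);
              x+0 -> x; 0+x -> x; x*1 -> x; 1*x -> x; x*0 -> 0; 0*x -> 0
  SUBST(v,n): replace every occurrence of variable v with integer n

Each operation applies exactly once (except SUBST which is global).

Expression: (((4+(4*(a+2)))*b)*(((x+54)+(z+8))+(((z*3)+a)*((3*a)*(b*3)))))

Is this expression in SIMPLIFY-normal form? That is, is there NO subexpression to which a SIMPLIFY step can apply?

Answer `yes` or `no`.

Expression: (((4+(4*(a+2)))*b)*(((x+54)+(z+8))+(((z*3)+a)*((3*a)*(b*3)))))
Scanning for simplifiable subexpressions (pre-order)...
  at root: (((4+(4*(a+2)))*b)*(((x+54)+(z+8))+(((z*3)+a)*((3*a)*(b*3))))) (not simplifiable)
  at L: ((4+(4*(a+2)))*b) (not simplifiable)
  at LL: (4+(4*(a+2))) (not simplifiable)
  at LLR: (4*(a+2)) (not simplifiable)
  at LLRR: (a+2) (not simplifiable)
  at R: (((x+54)+(z+8))+(((z*3)+a)*((3*a)*(b*3)))) (not simplifiable)
  at RL: ((x+54)+(z+8)) (not simplifiable)
  at RLL: (x+54) (not simplifiable)
  at RLR: (z+8) (not simplifiable)
  at RR: (((z*3)+a)*((3*a)*(b*3))) (not simplifiable)
  at RRL: ((z*3)+a) (not simplifiable)
  at RRLL: (z*3) (not simplifiable)
  at RRR: ((3*a)*(b*3)) (not simplifiable)
  at RRRL: (3*a) (not simplifiable)
  at RRRR: (b*3) (not simplifiable)
Result: no simplifiable subexpression found -> normal form.

Answer: yes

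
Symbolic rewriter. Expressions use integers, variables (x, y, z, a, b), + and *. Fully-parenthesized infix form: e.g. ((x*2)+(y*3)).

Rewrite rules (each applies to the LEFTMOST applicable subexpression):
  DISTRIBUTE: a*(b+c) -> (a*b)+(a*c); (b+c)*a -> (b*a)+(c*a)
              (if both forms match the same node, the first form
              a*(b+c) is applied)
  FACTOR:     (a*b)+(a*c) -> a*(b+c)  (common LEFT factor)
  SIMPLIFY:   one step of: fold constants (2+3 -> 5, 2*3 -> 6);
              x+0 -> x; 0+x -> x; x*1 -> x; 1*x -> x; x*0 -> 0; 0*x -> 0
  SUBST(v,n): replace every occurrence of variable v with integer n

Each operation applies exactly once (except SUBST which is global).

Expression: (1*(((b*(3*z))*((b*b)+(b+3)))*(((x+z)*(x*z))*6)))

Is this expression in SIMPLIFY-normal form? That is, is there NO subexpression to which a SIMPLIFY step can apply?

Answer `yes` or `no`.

Expression: (1*(((b*(3*z))*((b*b)+(b+3)))*(((x+z)*(x*z))*6)))
Scanning for simplifiable subexpressions (pre-order)...
  at root: (1*(((b*(3*z))*((b*b)+(b+3)))*(((x+z)*(x*z))*6))) (SIMPLIFIABLE)
  at R: (((b*(3*z))*((b*b)+(b+3)))*(((x+z)*(x*z))*6)) (not simplifiable)
  at RL: ((b*(3*z))*((b*b)+(b+3))) (not simplifiable)
  at RLL: (b*(3*z)) (not simplifiable)
  at RLLR: (3*z) (not simplifiable)
  at RLR: ((b*b)+(b+3)) (not simplifiable)
  at RLRL: (b*b) (not simplifiable)
  at RLRR: (b+3) (not simplifiable)
  at RR: (((x+z)*(x*z))*6) (not simplifiable)
  at RRL: ((x+z)*(x*z)) (not simplifiable)
  at RRLL: (x+z) (not simplifiable)
  at RRLR: (x*z) (not simplifiable)
Found simplifiable subexpr at path root: (1*(((b*(3*z))*((b*b)+(b+3)))*(((x+z)*(x*z))*6)))
One SIMPLIFY step would give: (((b*(3*z))*((b*b)+(b+3)))*(((x+z)*(x*z))*6))
-> NOT in normal form.

Answer: no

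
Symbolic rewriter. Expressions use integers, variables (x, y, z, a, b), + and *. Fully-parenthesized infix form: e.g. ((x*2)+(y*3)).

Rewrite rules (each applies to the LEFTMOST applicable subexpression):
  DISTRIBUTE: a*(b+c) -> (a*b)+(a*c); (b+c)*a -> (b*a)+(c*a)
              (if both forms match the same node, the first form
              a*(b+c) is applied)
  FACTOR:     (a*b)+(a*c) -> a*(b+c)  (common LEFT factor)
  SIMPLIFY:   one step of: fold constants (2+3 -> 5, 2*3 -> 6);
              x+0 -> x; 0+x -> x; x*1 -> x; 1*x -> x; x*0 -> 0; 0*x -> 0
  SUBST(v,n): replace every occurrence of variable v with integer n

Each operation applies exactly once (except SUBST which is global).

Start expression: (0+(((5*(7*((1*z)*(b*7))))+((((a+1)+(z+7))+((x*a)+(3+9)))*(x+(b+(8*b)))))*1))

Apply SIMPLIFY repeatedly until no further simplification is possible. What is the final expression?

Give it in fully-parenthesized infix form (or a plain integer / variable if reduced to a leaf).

Answer: ((5*(7*(z*(b*7))))+((((a+1)+(z+7))+((x*a)+12))*(x+(b+(8*b)))))

Derivation:
Start: (0+(((5*(7*((1*z)*(b*7))))+((((a+1)+(z+7))+((x*a)+(3+9)))*(x+(b+(8*b)))))*1))
Step 1: at root: (0+(((5*(7*((1*z)*(b*7))))+((((a+1)+(z+7))+((x*a)+(3+9)))*(x+(b+(8*b)))))*1)) -> (((5*(7*((1*z)*(b*7))))+((((a+1)+(z+7))+((x*a)+(3+9)))*(x+(b+(8*b)))))*1); overall: (0+(((5*(7*((1*z)*(b*7))))+((((a+1)+(z+7))+((x*a)+(3+9)))*(x+(b+(8*b)))))*1)) -> (((5*(7*((1*z)*(b*7))))+((((a+1)+(z+7))+((x*a)+(3+9)))*(x+(b+(8*b)))))*1)
Step 2: at root: (((5*(7*((1*z)*(b*7))))+((((a+1)+(z+7))+((x*a)+(3+9)))*(x+(b+(8*b)))))*1) -> ((5*(7*((1*z)*(b*7))))+((((a+1)+(z+7))+((x*a)+(3+9)))*(x+(b+(8*b))))); overall: (((5*(7*((1*z)*(b*7))))+((((a+1)+(z+7))+((x*a)+(3+9)))*(x+(b+(8*b)))))*1) -> ((5*(7*((1*z)*(b*7))))+((((a+1)+(z+7))+((x*a)+(3+9)))*(x+(b+(8*b)))))
Step 3: at LRRL: (1*z) -> z; overall: ((5*(7*((1*z)*(b*7))))+((((a+1)+(z+7))+((x*a)+(3+9)))*(x+(b+(8*b))))) -> ((5*(7*(z*(b*7))))+((((a+1)+(z+7))+((x*a)+(3+9)))*(x+(b+(8*b)))))
Step 4: at RLRR: (3+9) -> 12; overall: ((5*(7*(z*(b*7))))+((((a+1)+(z+7))+((x*a)+(3+9)))*(x+(b+(8*b))))) -> ((5*(7*(z*(b*7))))+((((a+1)+(z+7))+((x*a)+12))*(x+(b+(8*b)))))
Fixed point: ((5*(7*(z*(b*7))))+((((a+1)+(z+7))+((x*a)+12))*(x+(b+(8*b)))))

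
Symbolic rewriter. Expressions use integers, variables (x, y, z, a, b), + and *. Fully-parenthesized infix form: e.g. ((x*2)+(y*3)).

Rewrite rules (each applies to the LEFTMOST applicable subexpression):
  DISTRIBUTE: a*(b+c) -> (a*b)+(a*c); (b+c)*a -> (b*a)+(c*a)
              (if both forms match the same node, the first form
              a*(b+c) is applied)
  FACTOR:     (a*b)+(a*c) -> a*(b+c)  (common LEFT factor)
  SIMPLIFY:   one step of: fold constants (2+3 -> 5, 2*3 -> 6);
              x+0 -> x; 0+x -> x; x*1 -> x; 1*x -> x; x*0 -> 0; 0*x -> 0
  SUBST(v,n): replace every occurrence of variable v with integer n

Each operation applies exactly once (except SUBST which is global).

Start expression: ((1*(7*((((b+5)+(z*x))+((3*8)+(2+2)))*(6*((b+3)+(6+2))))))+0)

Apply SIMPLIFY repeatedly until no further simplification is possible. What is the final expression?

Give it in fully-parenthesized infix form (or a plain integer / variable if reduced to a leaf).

Answer: (7*((((b+5)+(z*x))+28)*(6*((b+3)+8))))

Derivation:
Start: ((1*(7*((((b+5)+(z*x))+((3*8)+(2+2)))*(6*((b+3)+(6+2))))))+0)
Step 1: at root: ((1*(7*((((b+5)+(z*x))+((3*8)+(2+2)))*(6*((b+3)+(6+2))))))+0) -> (1*(7*((((b+5)+(z*x))+((3*8)+(2+2)))*(6*((b+3)+(6+2)))))); overall: ((1*(7*((((b+5)+(z*x))+((3*8)+(2+2)))*(6*((b+3)+(6+2))))))+0) -> (1*(7*((((b+5)+(z*x))+((3*8)+(2+2)))*(6*((b+3)+(6+2))))))
Step 2: at root: (1*(7*((((b+5)+(z*x))+((3*8)+(2+2)))*(6*((b+3)+(6+2)))))) -> (7*((((b+5)+(z*x))+((3*8)+(2+2)))*(6*((b+3)+(6+2))))); overall: (1*(7*((((b+5)+(z*x))+((3*8)+(2+2)))*(6*((b+3)+(6+2)))))) -> (7*((((b+5)+(z*x))+((3*8)+(2+2)))*(6*((b+3)+(6+2)))))
Step 3: at RLRL: (3*8) -> 24; overall: (7*((((b+5)+(z*x))+((3*8)+(2+2)))*(6*((b+3)+(6+2))))) -> (7*((((b+5)+(z*x))+(24+(2+2)))*(6*((b+3)+(6+2)))))
Step 4: at RLRR: (2+2) -> 4; overall: (7*((((b+5)+(z*x))+(24+(2+2)))*(6*((b+3)+(6+2))))) -> (7*((((b+5)+(z*x))+(24+4))*(6*((b+3)+(6+2)))))
Step 5: at RLR: (24+4) -> 28; overall: (7*((((b+5)+(z*x))+(24+4))*(6*((b+3)+(6+2))))) -> (7*((((b+5)+(z*x))+28)*(6*((b+3)+(6+2)))))
Step 6: at RRRR: (6+2) -> 8; overall: (7*((((b+5)+(z*x))+28)*(6*((b+3)+(6+2))))) -> (7*((((b+5)+(z*x))+28)*(6*((b+3)+8))))
Fixed point: (7*((((b+5)+(z*x))+28)*(6*((b+3)+8))))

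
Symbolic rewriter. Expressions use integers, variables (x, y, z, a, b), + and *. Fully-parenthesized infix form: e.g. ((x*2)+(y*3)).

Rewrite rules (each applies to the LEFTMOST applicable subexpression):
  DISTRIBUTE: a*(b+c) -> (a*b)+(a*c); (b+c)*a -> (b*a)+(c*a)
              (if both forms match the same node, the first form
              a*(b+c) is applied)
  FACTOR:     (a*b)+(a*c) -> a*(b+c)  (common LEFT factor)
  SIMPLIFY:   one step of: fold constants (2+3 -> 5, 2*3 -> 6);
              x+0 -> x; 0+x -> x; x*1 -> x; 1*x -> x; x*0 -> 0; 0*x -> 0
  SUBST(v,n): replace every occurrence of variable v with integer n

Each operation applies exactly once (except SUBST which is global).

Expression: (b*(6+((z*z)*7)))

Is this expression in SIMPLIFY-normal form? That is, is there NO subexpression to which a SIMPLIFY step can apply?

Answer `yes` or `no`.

Expression: (b*(6+((z*z)*7)))
Scanning for simplifiable subexpressions (pre-order)...
  at root: (b*(6+((z*z)*7))) (not simplifiable)
  at R: (6+((z*z)*7)) (not simplifiable)
  at RR: ((z*z)*7) (not simplifiable)
  at RRL: (z*z) (not simplifiable)
Result: no simplifiable subexpression found -> normal form.

Answer: yes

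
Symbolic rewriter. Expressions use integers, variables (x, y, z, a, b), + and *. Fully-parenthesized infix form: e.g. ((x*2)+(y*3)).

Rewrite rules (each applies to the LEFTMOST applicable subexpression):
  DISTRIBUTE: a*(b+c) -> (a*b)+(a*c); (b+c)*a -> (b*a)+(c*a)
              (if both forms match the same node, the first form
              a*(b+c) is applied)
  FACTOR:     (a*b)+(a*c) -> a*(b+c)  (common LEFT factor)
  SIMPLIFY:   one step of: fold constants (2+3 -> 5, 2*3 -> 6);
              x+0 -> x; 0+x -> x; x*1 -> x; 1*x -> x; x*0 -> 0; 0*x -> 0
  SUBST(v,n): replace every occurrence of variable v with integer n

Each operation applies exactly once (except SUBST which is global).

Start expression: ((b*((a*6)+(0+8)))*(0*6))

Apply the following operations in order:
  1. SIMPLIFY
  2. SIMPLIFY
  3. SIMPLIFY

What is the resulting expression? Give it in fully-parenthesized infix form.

Answer: 0

Derivation:
Start: ((b*((a*6)+(0+8)))*(0*6))
Apply SIMPLIFY at LRR (target: (0+8)): ((b*((a*6)+(0+8)))*(0*6)) -> ((b*((a*6)+8))*(0*6))
Apply SIMPLIFY at R (target: (0*6)): ((b*((a*6)+8))*(0*6)) -> ((b*((a*6)+8))*0)
Apply SIMPLIFY at root (target: ((b*((a*6)+8))*0)): ((b*((a*6)+8))*0) -> 0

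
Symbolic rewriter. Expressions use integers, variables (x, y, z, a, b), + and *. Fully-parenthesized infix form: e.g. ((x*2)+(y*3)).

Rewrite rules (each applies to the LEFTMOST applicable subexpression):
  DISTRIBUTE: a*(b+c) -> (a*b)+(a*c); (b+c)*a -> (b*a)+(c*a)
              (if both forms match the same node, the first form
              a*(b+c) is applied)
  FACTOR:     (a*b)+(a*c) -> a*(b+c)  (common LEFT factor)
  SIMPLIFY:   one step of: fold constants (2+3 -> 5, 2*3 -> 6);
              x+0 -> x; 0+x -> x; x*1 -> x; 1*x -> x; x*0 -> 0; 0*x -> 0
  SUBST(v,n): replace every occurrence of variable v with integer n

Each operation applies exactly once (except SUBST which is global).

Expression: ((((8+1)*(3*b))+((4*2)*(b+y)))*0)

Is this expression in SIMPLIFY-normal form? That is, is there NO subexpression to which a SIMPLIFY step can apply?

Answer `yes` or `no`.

Answer: no

Derivation:
Expression: ((((8+1)*(3*b))+((4*2)*(b+y)))*0)
Scanning for simplifiable subexpressions (pre-order)...
  at root: ((((8+1)*(3*b))+((4*2)*(b+y)))*0) (SIMPLIFIABLE)
  at L: (((8+1)*(3*b))+((4*2)*(b+y))) (not simplifiable)
  at LL: ((8+1)*(3*b)) (not simplifiable)
  at LLL: (8+1) (SIMPLIFIABLE)
  at LLR: (3*b) (not simplifiable)
  at LR: ((4*2)*(b+y)) (not simplifiable)
  at LRL: (4*2) (SIMPLIFIABLE)
  at LRR: (b+y) (not simplifiable)
Found simplifiable subexpr at path root: ((((8+1)*(3*b))+((4*2)*(b+y)))*0)
One SIMPLIFY step would give: 0
-> NOT in normal form.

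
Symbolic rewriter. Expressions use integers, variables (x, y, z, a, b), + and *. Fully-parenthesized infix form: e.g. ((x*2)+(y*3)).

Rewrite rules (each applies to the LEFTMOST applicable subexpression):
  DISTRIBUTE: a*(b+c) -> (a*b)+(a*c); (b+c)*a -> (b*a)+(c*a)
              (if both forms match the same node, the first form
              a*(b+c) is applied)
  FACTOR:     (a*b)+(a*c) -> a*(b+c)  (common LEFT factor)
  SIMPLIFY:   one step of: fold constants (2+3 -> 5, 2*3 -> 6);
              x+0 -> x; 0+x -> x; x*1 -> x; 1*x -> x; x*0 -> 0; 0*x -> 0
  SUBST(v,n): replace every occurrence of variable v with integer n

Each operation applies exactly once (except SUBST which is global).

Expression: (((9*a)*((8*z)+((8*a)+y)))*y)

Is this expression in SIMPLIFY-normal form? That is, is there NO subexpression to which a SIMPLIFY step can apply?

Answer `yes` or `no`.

Answer: yes

Derivation:
Expression: (((9*a)*((8*z)+((8*a)+y)))*y)
Scanning for simplifiable subexpressions (pre-order)...
  at root: (((9*a)*((8*z)+((8*a)+y)))*y) (not simplifiable)
  at L: ((9*a)*((8*z)+((8*a)+y))) (not simplifiable)
  at LL: (9*a) (not simplifiable)
  at LR: ((8*z)+((8*a)+y)) (not simplifiable)
  at LRL: (8*z) (not simplifiable)
  at LRR: ((8*a)+y) (not simplifiable)
  at LRRL: (8*a) (not simplifiable)
Result: no simplifiable subexpression found -> normal form.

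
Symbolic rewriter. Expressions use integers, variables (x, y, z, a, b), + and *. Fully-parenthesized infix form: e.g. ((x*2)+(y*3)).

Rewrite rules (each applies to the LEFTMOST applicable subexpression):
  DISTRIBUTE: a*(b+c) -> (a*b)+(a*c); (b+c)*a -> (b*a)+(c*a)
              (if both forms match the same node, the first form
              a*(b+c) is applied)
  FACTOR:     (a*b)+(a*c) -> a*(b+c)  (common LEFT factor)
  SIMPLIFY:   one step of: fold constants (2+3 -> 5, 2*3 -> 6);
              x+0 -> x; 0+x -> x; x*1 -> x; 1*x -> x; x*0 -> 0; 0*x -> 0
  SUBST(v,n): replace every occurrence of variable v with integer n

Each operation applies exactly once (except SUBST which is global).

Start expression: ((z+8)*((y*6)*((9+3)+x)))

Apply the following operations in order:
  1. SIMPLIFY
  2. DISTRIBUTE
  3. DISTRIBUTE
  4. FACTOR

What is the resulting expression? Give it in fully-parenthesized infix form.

Answer: ((z*((y*6)*(12+x)))+(8*((y*6)*(12+x))))

Derivation:
Start: ((z+8)*((y*6)*((9+3)+x)))
Apply SIMPLIFY at RRL (target: (9+3)): ((z+8)*((y*6)*((9+3)+x))) -> ((z+8)*((y*6)*(12+x)))
Apply DISTRIBUTE at root (target: ((z+8)*((y*6)*(12+x)))): ((z+8)*((y*6)*(12+x))) -> ((z*((y*6)*(12+x)))+(8*((y*6)*(12+x))))
Apply DISTRIBUTE at LR (target: ((y*6)*(12+x))): ((z*((y*6)*(12+x)))+(8*((y*6)*(12+x)))) -> ((z*(((y*6)*12)+((y*6)*x)))+(8*((y*6)*(12+x))))
Apply FACTOR at LR (target: (((y*6)*12)+((y*6)*x))): ((z*(((y*6)*12)+((y*6)*x)))+(8*((y*6)*(12+x)))) -> ((z*((y*6)*(12+x)))+(8*((y*6)*(12+x))))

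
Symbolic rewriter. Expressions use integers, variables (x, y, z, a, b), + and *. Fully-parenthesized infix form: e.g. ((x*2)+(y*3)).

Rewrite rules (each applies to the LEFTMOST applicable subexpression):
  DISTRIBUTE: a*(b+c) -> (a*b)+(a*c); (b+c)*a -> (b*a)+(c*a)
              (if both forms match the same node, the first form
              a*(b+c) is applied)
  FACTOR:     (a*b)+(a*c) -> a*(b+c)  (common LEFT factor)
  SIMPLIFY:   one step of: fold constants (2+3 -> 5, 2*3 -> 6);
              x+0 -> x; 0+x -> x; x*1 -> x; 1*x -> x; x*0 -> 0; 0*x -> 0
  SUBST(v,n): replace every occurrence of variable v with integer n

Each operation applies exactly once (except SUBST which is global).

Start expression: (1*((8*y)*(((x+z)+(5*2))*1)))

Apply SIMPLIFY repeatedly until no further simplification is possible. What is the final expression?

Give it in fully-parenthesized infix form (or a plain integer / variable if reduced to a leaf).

Start: (1*((8*y)*(((x+z)+(5*2))*1)))
Step 1: at root: (1*((8*y)*(((x+z)+(5*2))*1))) -> ((8*y)*(((x+z)+(5*2))*1)); overall: (1*((8*y)*(((x+z)+(5*2))*1))) -> ((8*y)*(((x+z)+(5*2))*1))
Step 2: at R: (((x+z)+(5*2))*1) -> ((x+z)+(5*2)); overall: ((8*y)*(((x+z)+(5*2))*1)) -> ((8*y)*((x+z)+(5*2)))
Step 3: at RR: (5*2) -> 10; overall: ((8*y)*((x+z)+(5*2))) -> ((8*y)*((x+z)+10))
Fixed point: ((8*y)*((x+z)+10))

Answer: ((8*y)*((x+z)+10))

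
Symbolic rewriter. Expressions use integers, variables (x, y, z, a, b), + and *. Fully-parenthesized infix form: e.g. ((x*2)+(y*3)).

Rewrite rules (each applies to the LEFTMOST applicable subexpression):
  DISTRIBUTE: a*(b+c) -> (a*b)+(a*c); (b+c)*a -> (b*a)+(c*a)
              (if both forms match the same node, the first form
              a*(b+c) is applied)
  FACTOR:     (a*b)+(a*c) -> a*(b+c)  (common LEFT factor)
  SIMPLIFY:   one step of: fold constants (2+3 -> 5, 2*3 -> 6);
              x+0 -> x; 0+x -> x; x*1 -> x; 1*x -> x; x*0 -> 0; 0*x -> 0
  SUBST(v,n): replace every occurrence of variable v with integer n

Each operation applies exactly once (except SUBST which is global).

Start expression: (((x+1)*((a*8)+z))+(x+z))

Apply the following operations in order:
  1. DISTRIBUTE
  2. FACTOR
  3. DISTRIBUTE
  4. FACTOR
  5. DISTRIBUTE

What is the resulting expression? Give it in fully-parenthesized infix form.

Start: (((x+1)*((a*8)+z))+(x+z))
Apply DISTRIBUTE at L (target: ((x+1)*((a*8)+z))): (((x+1)*((a*8)+z))+(x+z)) -> ((((x+1)*(a*8))+((x+1)*z))+(x+z))
Apply FACTOR at L (target: (((x+1)*(a*8))+((x+1)*z))): ((((x+1)*(a*8))+((x+1)*z))+(x+z)) -> (((x+1)*((a*8)+z))+(x+z))
Apply DISTRIBUTE at L (target: ((x+1)*((a*8)+z))): (((x+1)*((a*8)+z))+(x+z)) -> ((((x+1)*(a*8))+((x+1)*z))+(x+z))
Apply FACTOR at L (target: (((x+1)*(a*8))+((x+1)*z))): ((((x+1)*(a*8))+((x+1)*z))+(x+z)) -> (((x+1)*((a*8)+z))+(x+z))
Apply DISTRIBUTE at L (target: ((x+1)*((a*8)+z))): (((x+1)*((a*8)+z))+(x+z)) -> ((((x+1)*(a*8))+((x+1)*z))+(x+z))

Answer: ((((x+1)*(a*8))+((x+1)*z))+(x+z))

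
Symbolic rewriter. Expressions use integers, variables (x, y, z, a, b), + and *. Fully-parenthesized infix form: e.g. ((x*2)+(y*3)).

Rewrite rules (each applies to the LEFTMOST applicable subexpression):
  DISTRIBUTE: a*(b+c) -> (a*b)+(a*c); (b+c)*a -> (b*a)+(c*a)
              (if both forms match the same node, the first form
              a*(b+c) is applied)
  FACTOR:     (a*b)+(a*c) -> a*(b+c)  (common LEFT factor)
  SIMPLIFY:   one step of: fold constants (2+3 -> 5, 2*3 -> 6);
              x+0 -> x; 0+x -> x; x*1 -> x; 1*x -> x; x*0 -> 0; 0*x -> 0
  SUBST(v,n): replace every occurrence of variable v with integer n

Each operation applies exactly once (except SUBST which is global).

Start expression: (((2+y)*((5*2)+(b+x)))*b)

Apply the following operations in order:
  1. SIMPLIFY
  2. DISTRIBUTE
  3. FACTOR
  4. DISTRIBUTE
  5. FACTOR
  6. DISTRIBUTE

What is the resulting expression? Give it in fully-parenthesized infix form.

Start: (((2+y)*((5*2)+(b+x)))*b)
Apply SIMPLIFY at LRL (target: (5*2)): (((2+y)*((5*2)+(b+x)))*b) -> (((2+y)*(10+(b+x)))*b)
Apply DISTRIBUTE at L (target: ((2+y)*(10+(b+x)))): (((2+y)*(10+(b+x)))*b) -> ((((2+y)*10)+((2+y)*(b+x)))*b)
Apply FACTOR at L (target: (((2+y)*10)+((2+y)*(b+x)))): ((((2+y)*10)+((2+y)*(b+x)))*b) -> (((2+y)*(10+(b+x)))*b)
Apply DISTRIBUTE at L (target: ((2+y)*(10+(b+x)))): (((2+y)*(10+(b+x)))*b) -> ((((2+y)*10)+((2+y)*(b+x)))*b)
Apply FACTOR at L (target: (((2+y)*10)+((2+y)*(b+x)))): ((((2+y)*10)+((2+y)*(b+x)))*b) -> (((2+y)*(10+(b+x)))*b)
Apply DISTRIBUTE at L (target: ((2+y)*(10+(b+x)))): (((2+y)*(10+(b+x)))*b) -> ((((2+y)*10)+((2+y)*(b+x)))*b)

Answer: ((((2+y)*10)+((2+y)*(b+x)))*b)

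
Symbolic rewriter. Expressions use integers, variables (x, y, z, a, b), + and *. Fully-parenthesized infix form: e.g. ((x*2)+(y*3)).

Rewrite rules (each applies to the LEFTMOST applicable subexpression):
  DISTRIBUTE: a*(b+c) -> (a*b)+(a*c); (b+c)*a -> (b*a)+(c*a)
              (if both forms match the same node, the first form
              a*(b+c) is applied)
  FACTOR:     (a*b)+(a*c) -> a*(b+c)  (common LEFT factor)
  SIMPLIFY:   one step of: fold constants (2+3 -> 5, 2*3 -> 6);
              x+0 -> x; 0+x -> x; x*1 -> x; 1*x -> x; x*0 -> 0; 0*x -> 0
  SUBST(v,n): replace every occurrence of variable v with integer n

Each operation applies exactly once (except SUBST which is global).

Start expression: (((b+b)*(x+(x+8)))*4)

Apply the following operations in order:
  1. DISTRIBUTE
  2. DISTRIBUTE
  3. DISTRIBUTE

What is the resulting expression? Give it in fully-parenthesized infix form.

Answer: ((((b*x)+(b*x))*4)+(((b+b)*(x+8))*4))

Derivation:
Start: (((b+b)*(x+(x+8)))*4)
Apply DISTRIBUTE at L (target: ((b+b)*(x+(x+8)))): (((b+b)*(x+(x+8)))*4) -> ((((b+b)*x)+((b+b)*(x+8)))*4)
Apply DISTRIBUTE at root (target: ((((b+b)*x)+((b+b)*(x+8)))*4)): ((((b+b)*x)+((b+b)*(x+8)))*4) -> ((((b+b)*x)*4)+(((b+b)*(x+8))*4))
Apply DISTRIBUTE at LL (target: ((b+b)*x)): ((((b+b)*x)*4)+(((b+b)*(x+8))*4)) -> ((((b*x)+(b*x))*4)+(((b+b)*(x+8))*4))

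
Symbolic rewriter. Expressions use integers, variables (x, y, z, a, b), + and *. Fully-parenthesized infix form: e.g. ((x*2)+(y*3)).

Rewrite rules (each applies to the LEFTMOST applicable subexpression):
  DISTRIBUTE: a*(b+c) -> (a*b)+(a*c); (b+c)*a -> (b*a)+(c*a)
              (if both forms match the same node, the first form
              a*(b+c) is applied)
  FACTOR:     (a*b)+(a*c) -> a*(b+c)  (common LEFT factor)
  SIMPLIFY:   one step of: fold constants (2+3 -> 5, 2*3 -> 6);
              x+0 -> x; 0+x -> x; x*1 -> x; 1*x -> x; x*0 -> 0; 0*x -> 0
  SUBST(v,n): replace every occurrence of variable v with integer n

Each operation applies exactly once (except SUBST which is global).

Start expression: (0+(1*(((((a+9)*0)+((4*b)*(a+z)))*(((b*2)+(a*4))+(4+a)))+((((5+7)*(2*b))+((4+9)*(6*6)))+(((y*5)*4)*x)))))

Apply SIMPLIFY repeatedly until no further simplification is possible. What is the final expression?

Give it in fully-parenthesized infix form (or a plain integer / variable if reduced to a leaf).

Answer: ((((4*b)*(a+z))*(((b*2)+(a*4))+(4+a)))+(((12*(2*b))+468)+(((y*5)*4)*x)))

Derivation:
Start: (0+(1*(((((a+9)*0)+((4*b)*(a+z)))*(((b*2)+(a*4))+(4+a)))+((((5+7)*(2*b))+((4+9)*(6*6)))+(((y*5)*4)*x)))))
Step 1: at root: (0+(1*(((((a+9)*0)+((4*b)*(a+z)))*(((b*2)+(a*4))+(4+a)))+((((5+7)*(2*b))+((4+9)*(6*6)))+(((y*5)*4)*x))))) -> (1*(((((a+9)*0)+((4*b)*(a+z)))*(((b*2)+(a*4))+(4+a)))+((((5+7)*(2*b))+((4+9)*(6*6)))+(((y*5)*4)*x)))); overall: (0+(1*(((((a+9)*0)+((4*b)*(a+z)))*(((b*2)+(a*4))+(4+a)))+((((5+7)*(2*b))+((4+9)*(6*6)))+(((y*5)*4)*x))))) -> (1*(((((a+9)*0)+((4*b)*(a+z)))*(((b*2)+(a*4))+(4+a)))+((((5+7)*(2*b))+((4+9)*(6*6)))+(((y*5)*4)*x))))
Step 2: at root: (1*(((((a+9)*0)+((4*b)*(a+z)))*(((b*2)+(a*4))+(4+a)))+((((5+7)*(2*b))+((4+9)*(6*6)))+(((y*5)*4)*x)))) -> (((((a+9)*0)+((4*b)*(a+z)))*(((b*2)+(a*4))+(4+a)))+((((5+7)*(2*b))+((4+9)*(6*6)))+(((y*5)*4)*x))); overall: (1*(((((a+9)*0)+((4*b)*(a+z)))*(((b*2)+(a*4))+(4+a)))+((((5+7)*(2*b))+((4+9)*(6*6)))+(((y*5)*4)*x)))) -> (((((a+9)*0)+((4*b)*(a+z)))*(((b*2)+(a*4))+(4+a)))+((((5+7)*(2*b))+((4+9)*(6*6)))+(((y*5)*4)*x)))
Step 3: at LLL: ((a+9)*0) -> 0; overall: (((((a+9)*0)+((4*b)*(a+z)))*(((b*2)+(a*4))+(4+a)))+((((5+7)*(2*b))+((4+9)*(6*6)))+(((y*5)*4)*x))) -> (((0+((4*b)*(a+z)))*(((b*2)+(a*4))+(4+a)))+((((5+7)*(2*b))+((4+9)*(6*6)))+(((y*5)*4)*x)))
Step 4: at LL: (0+((4*b)*(a+z))) -> ((4*b)*(a+z)); overall: (((0+((4*b)*(a+z)))*(((b*2)+(a*4))+(4+a)))+((((5+7)*(2*b))+((4+9)*(6*6)))+(((y*5)*4)*x))) -> ((((4*b)*(a+z))*(((b*2)+(a*4))+(4+a)))+((((5+7)*(2*b))+((4+9)*(6*6)))+(((y*5)*4)*x)))
Step 5: at RLLL: (5+7) -> 12; overall: ((((4*b)*(a+z))*(((b*2)+(a*4))+(4+a)))+((((5+7)*(2*b))+((4+9)*(6*6)))+(((y*5)*4)*x))) -> ((((4*b)*(a+z))*(((b*2)+(a*4))+(4+a)))+(((12*(2*b))+((4+9)*(6*6)))+(((y*5)*4)*x)))
Step 6: at RLRL: (4+9) -> 13; overall: ((((4*b)*(a+z))*(((b*2)+(a*4))+(4+a)))+(((12*(2*b))+((4+9)*(6*6)))+(((y*5)*4)*x))) -> ((((4*b)*(a+z))*(((b*2)+(a*4))+(4+a)))+(((12*(2*b))+(13*(6*6)))+(((y*5)*4)*x)))
Step 7: at RLRR: (6*6) -> 36; overall: ((((4*b)*(a+z))*(((b*2)+(a*4))+(4+a)))+(((12*(2*b))+(13*(6*6)))+(((y*5)*4)*x))) -> ((((4*b)*(a+z))*(((b*2)+(a*4))+(4+a)))+(((12*(2*b))+(13*36))+(((y*5)*4)*x)))
Step 8: at RLR: (13*36) -> 468; overall: ((((4*b)*(a+z))*(((b*2)+(a*4))+(4+a)))+(((12*(2*b))+(13*36))+(((y*5)*4)*x))) -> ((((4*b)*(a+z))*(((b*2)+(a*4))+(4+a)))+(((12*(2*b))+468)+(((y*5)*4)*x)))
Fixed point: ((((4*b)*(a+z))*(((b*2)+(a*4))+(4+a)))+(((12*(2*b))+468)+(((y*5)*4)*x)))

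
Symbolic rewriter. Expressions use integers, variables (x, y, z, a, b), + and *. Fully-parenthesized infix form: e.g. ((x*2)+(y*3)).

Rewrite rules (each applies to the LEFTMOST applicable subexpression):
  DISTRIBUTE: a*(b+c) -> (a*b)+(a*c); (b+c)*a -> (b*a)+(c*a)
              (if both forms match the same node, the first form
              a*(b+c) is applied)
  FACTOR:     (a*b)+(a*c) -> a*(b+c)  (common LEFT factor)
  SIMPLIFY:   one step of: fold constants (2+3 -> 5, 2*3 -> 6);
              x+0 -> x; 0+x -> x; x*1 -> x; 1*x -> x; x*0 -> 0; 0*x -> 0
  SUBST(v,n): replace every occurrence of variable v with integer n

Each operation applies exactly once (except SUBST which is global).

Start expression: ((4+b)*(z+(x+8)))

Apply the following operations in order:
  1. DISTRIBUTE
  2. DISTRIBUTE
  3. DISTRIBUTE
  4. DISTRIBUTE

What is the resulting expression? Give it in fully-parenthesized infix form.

Start: ((4+b)*(z+(x+8)))
Apply DISTRIBUTE at root (target: ((4+b)*(z+(x+8)))): ((4+b)*(z+(x+8))) -> (((4+b)*z)+((4+b)*(x+8)))
Apply DISTRIBUTE at L (target: ((4+b)*z)): (((4+b)*z)+((4+b)*(x+8))) -> (((4*z)+(b*z))+((4+b)*(x+8)))
Apply DISTRIBUTE at R (target: ((4+b)*(x+8))): (((4*z)+(b*z))+((4+b)*(x+8))) -> (((4*z)+(b*z))+(((4+b)*x)+((4+b)*8)))
Apply DISTRIBUTE at RL (target: ((4+b)*x)): (((4*z)+(b*z))+(((4+b)*x)+((4+b)*8))) -> (((4*z)+(b*z))+(((4*x)+(b*x))+((4+b)*8)))

Answer: (((4*z)+(b*z))+(((4*x)+(b*x))+((4+b)*8)))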